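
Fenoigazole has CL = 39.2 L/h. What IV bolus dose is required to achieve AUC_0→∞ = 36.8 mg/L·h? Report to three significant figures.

Dose_iv = CL × AUC_0→∞
     = 39.2 × 36.8 = 1442.56 mg

Dose = 1440 mg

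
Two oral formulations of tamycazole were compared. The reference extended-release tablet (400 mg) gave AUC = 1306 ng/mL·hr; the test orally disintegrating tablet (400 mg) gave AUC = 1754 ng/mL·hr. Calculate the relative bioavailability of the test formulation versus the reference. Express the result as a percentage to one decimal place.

F_rel = 134.3%

F_rel = (AUC_test/D_test) / (AUC_ref/D_ref)
      = (1754/400) / (1306/400)
      = 4.385 / 3.265 = 1.3430 = 134.30%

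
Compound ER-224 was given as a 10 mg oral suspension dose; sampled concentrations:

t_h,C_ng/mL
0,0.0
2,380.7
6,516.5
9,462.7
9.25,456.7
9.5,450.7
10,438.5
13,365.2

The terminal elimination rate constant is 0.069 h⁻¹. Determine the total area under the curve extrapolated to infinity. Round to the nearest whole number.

AUC = 10593 ng/mL·h

Trapezoidal AUC_0→13:
  [0→2]: (0.0+380.7)/2 × 2 = 380.7
  [2→6]: (380.7+516.5)/2 × 4 = 1794.4
  [6→9]: (516.5+462.7)/2 × 3 = 1468.8
  [9→9.25]: (462.7+456.7)/2 × 0.25 = 114.925
  [9.25→9.5]: (456.7+450.7)/2 × 0.25 = 113.425
  [9.5→10]: (450.7+438.5)/2 × 0.5 = 222.3
  [10→13]: (438.5+365.2)/2 × 3 = 1205.55
  Sum = 5300.1 ng/mL·h
Extrapolated tail: C_last / k_e = 365.2 / 0.069 = 5292.754
AUC_0→∞ = 5300.1 + 5292.754 = 10592.854 ng/mL·h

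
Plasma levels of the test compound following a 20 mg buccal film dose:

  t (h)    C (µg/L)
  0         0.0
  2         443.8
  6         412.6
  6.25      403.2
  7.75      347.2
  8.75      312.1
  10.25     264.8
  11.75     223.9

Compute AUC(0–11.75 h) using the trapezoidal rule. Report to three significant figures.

Trapezoidal AUC_0→11.75:
  [0→2]: (0.0+443.8)/2 × 2 = 443.8
  [2→6]: (443.8+412.6)/2 × 4 = 1712.8
  [6→6.25]: (412.6+403.2)/2 × 0.25 = 101.975
  [6.25→7.75]: (403.2+347.2)/2 × 1.5 = 562.8
  [7.75→8.75]: (347.2+312.1)/2 × 1 = 329.65
  [8.75→10.25]: (312.1+264.8)/2 × 1.5 = 432.675
  [10.25→11.75]: (264.8+223.9)/2 × 1.5 = 366.525
  Sum = 3950.225 µg/L·h

AUC = 3950 µg/L·h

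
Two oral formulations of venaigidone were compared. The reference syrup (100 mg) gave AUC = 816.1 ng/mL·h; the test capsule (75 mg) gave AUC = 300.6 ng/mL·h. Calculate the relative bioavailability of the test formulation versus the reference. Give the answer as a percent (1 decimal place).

F_rel = (AUC_test/D_test) / (AUC_ref/D_ref)
      = (300.6/75) / (816.1/100)
      = 4.008 / 8.161 = 0.4911 = 49.11%

F_rel = 49.1%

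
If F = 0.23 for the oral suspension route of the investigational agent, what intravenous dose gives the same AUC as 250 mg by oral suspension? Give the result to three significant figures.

D_iv = 57.5 mg

Systemic exposure from an extravascular dose = F × D_ev, so the equivalent IV dose is F × D_ev.
D_iv = F × D_ev = 0.23 × 250 = 57.5 mg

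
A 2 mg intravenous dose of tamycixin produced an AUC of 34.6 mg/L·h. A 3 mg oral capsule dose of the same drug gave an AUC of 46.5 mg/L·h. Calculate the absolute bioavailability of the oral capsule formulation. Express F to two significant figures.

F = (AUC_ev / D_ev) / (AUC_iv / D_iv)
  = (46.5/3) / (34.6/2)
  = 15.5 / 17.3 = 0.8960

F = 0.90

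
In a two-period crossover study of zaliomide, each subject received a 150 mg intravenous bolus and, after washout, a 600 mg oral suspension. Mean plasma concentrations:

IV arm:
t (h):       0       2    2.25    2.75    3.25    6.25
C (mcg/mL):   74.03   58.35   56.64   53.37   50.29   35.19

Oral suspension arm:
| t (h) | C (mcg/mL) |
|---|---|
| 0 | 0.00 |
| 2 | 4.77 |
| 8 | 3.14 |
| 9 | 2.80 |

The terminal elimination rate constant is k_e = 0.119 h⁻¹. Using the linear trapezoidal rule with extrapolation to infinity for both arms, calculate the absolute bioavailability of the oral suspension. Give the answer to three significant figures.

Trapezoidal AUC_0→6.25 (IV):
  [0→2]: (74.03+58.35)/2 × 2 = 132.38
  [2→2.25]: (58.35+56.64)/2 × 0.25 = 14.37375
  [2.25→2.75]: (56.64+53.37)/2 × 0.5 = 27.5025
  [2.75→3.25]: (53.37+50.29)/2 × 0.5 = 25.915
  [3.25→6.25]: (50.29+35.19)/2 × 3 = 128.22
  Sum = 328.39125 mcg/mL·h
IV tail: 35.19/0.119 = 295.714; AUC_iv,0→∞ = 328.39125 + 295.714 = 624.10525 mcg/mL·h
Trapezoidal AUC_0→9 (oral suspension):
  [0→2]: (0.00+4.77)/2 × 2 = 4.77
  [2→8]: (4.77+3.14)/2 × 6 = 23.73
  [8→9]: (3.14+2.80)/2 × 1 = 2.97
  Sum = 31.47 mcg/mL·h
oral suspension tail: 2.80/0.119 = 23.529; AUC_ev,0→∞ = 31.47 + 23.529 = 54.999 mcg/mL·h
F = (AUC_ev/D_ev)/(AUC_iv/D_iv) = (54.999/600)/(624.10525/150) = 0.091665/4.1607 = 0.0220

F = 0.0220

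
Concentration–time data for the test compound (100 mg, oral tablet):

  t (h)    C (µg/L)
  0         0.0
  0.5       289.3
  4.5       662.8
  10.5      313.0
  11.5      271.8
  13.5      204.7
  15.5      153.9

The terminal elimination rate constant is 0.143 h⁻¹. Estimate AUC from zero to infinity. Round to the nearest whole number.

Trapezoidal AUC_0→15.5:
  [0→0.5]: (0.0+289.3)/2 × 0.5 = 72.325
  [0.5→4.5]: (289.3+662.8)/2 × 4 = 1904.2
  [4.5→10.5]: (662.8+313.0)/2 × 6 = 2927.4
  [10.5→11.5]: (313.0+271.8)/2 × 1 = 292.4
  [11.5→13.5]: (271.8+204.7)/2 × 2 = 476.5
  [13.5→15.5]: (204.7+153.9)/2 × 2 = 358.6
  Sum = 6031.425 µg/L·h
Extrapolated tail: C_last / k_e = 153.9 / 0.143 = 1076.224
AUC_0→∞ = 6031.425 + 1076.224 = 7107.649 µg/L·h

AUC = 7108 µg/L·h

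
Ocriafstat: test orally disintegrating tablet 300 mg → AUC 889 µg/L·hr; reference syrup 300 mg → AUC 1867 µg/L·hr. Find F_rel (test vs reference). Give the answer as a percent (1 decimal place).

F_rel = (AUC_test/D_test) / (AUC_ref/D_ref)
      = (889/300) / (1867/300)
      = 2.96333 / 6.22333 = 0.4762 = 47.62%

F_rel = 47.6%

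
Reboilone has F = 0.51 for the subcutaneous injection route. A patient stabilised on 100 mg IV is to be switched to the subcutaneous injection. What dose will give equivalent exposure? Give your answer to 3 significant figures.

For equal systemic exposure: F × D_ev = D_iv
D_ev = D_iv / F = 100 / 0.51 = 196.078 mg

D_subcutaneous = 196 mg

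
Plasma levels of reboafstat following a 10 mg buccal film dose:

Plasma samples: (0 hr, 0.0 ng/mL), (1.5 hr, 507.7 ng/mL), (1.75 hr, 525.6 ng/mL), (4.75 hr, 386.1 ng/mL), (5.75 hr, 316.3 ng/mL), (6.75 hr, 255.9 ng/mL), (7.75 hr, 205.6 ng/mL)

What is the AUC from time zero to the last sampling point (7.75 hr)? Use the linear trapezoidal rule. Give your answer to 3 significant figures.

AUC = 2750 ng/mL·hr

Trapezoidal AUC_0→7.75:
  [0→1.5]: (0.0+507.7)/2 × 1.5 = 380.775
  [1.5→1.75]: (507.7+525.6)/2 × 0.25 = 129.1625
  [1.75→4.75]: (525.6+386.1)/2 × 3 = 1367.55
  [4.75→5.75]: (386.1+316.3)/2 × 1 = 351.2
  [5.75→6.75]: (316.3+255.9)/2 × 1 = 286.1
  [6.75→7.75]: (255.9+205.6)/2 × 1 = 230.75
  Sum = 2745.5375 ng/mL·hr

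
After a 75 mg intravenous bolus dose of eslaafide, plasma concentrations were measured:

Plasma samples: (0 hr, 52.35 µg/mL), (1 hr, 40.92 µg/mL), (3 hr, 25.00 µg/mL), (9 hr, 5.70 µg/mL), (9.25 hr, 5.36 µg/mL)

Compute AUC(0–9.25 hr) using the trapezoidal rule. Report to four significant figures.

Trapezoidal AUC_0→9.25:
  [0→1]: (52.35+40.92)/2 × 1 = 46.635
  [1→3]: (40.92+25.00)/2 × 2 = 65.92
  [3→9]: (25.00+5.70)/2 × 6 = 92.1
  [9→9.25]: (5.70+5.36)/2 × 0.25 = 1.3825
  Sum = 206.0375 µg/mL·hr

AUC = 206.0 µg/mL·hr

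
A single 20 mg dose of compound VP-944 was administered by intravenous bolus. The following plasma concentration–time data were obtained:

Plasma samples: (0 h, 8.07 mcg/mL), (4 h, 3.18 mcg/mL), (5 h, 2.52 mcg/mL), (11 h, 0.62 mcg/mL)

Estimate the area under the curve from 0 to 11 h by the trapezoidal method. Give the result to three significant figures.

Trapezoidal AUC_0→11:
  [0→4]: (8.07+3.18)/2 × 4 = 22.5
  [4→5]: (3.18+2.52)/2 × 1 = 2.85
  [5→11]: (2.52+0.62)/2 × 6 = 9.42
  Sum = 34.77 mcg/mL·h

AUC = 34.8 mcg/mL·h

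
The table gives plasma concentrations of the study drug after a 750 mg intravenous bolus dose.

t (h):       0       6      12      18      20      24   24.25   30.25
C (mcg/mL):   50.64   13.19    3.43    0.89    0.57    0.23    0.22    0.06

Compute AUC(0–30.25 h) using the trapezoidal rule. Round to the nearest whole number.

AUC = 258 mcg/mL·h

Trapezoidal AUC_0→30.25:
  [0→6]: (50.64+13.19)/2 × 6 = 191.49
  [6→12]: (13.19+3.43)/2 × 6 = 49.86
  [12→18]: (3.43+0.89)/2 × 6 = 12.96
  [18→20]: (0.89+0.57)/2 × 2 = 1.46
  [20→24]: (0.57+0.23)/2 × 4 = 1.6
  [24→24.25]: (0.23+0.22)/2 × 0.25 = 0.05625
  [24.25→30.25]: (0.22+0.06)/2 × 6 = 0.84
  Sum = 258.26625 mcg/mL·h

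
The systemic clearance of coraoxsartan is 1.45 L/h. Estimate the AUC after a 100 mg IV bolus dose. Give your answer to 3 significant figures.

AUC = 69.0 mg/L·h

AUC_0→∞ = Dose_iv / CL
        = 100 / 1.45 = 68.9655 mg/L·h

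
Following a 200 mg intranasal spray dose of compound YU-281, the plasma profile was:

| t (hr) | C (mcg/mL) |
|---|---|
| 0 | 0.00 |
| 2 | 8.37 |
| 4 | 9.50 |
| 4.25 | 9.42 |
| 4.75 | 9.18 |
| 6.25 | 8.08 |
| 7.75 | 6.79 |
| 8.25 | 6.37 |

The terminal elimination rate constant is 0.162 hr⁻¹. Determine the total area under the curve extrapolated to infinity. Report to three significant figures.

Trapezoidal AUC_0→8.25:
  [0→2]: (0.00+8.37)/2 × 2 = 8.37
  [2→4]: (8.37+9.50)/2 × 2 = 17.87
  [4→4.25]: (9.50+9.42)/2 × 0.25 = 2.365
  [4.25→4.75]: (9.42+9.18)/2 × 0.5 = 4.65
  [4.75→6.25]: (9.18+8.08)/2 × 1.5 = 12.945
  [6.25→7.75]: (8.08+6.79)/2 × 1.5 = 11.1525
  [7.75→8.25]: (6.79+6.37)/2 × 0.5 = 3.29
  Sum = 60.6425 mcg/mL·hr
Extrapolated tail: C_last / k_e = 6.37 / 0.162 = 39.321
AUC_0→∞ = 60.6425 + 39.321 = 99.9635 mcg/mL·hr

AUC = 100 mcg/mL·hr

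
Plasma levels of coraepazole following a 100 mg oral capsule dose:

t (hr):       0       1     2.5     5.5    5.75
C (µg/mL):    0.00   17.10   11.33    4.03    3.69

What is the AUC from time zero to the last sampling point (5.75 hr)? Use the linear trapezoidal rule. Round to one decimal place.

Trapezoidal AUC_0→5.75:
  [0→1]: (0.00+17.10)/2 × 1 = 8.55
  [1→2.5]: (17.10+11.33)/2 × 1.5 = 21.3225
  [2.5→5.5]: (11.33+4.03)/2 × 3 = 23.04
  [5.5→5.75]: (4.03+3.69)/2 × 0.25 = 0.965
  Sum = 53.8775 µg/mL·hr

AUC = 53.9 µg/mL·hr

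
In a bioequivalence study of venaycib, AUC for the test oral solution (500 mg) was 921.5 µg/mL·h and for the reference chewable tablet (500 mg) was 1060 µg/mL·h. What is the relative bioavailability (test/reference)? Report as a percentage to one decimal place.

F_rel = 86.9%

F_rel = (AUC_test/D_test) / (AUC_ref/D_ref)
      = (921.5/500) / (1060/500)
      = 1.843 / 2.12 = 0.8693 = 86.93%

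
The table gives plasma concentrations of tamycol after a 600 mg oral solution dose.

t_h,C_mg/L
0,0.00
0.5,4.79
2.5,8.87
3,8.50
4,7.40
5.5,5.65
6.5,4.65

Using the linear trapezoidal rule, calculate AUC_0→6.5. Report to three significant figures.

Trapezoidal AUC_0→6.5:
  [0→0.5]: (0.00+4.79)/2 × 0.5 = 1.1975
  [0.5→2.5]: (4.79+8.87)/2 × 2 = 13.66
  [2.5→3]: (8.87+8.50)/2 × 0.5 = 4.3425
  [3→4]: (8.50+7.40)/2 × 1 = 7.95
  [4→5.5]: (7.40+5.65)/2 × 1.5 = 9.7875
  [5.5→6.5]: (5.65+4.65)/2 × 1 = 5.15
  Sum = 42.0875 mg/L·h

AUC = 42.1 mg/L·h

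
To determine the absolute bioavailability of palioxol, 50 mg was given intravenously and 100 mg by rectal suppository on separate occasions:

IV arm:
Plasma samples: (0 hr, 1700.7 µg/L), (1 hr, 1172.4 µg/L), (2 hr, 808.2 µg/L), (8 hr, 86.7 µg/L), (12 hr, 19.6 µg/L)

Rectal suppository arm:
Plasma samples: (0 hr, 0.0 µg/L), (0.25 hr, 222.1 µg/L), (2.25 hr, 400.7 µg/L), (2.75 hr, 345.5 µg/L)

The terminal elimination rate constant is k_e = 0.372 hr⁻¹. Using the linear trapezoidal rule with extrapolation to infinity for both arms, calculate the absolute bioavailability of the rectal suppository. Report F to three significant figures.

F = 0.164

Trapezoidal AUC_0→12 (IV):
  [0→1]: (1700.7+1172.4)/2 × 1 = 1436.55
  [1→2]: (1172.4+808.2)/2 × 1 = 990.3
  [2→8]: (808.2+86.7)/2 × 6 = 2684.7
  [8→12]: (86.7+19.6)/2 × 4 = 212.6
  Sum = 5324.15 µg/L·hr
IV tail: 19.6/0.372 = 52.688; AUC_iv,0→∞ = 5324.15 + 52.688 = 5376.838 µg/L·hr
Trapezoidal AUC_0→2.75 (rectal suppository):
  [0→0.25]: (0.0+222.1)/2 × 0.25 = 27.7625
  [0.25→2.25]: (222.1+400.7)/2 × 2 = 622.8
  [2.25→2.75]: (400.7+345.5)/2 × 0.5 = 186.55
  Sum = 837.1125 µg/L·hr
rectal suppository tail: 345.5/0.372 = 928.763; AUC_ev,0→∞ = 837.1125 + 928.763 = 1765.8755 µg/L·hr
F = (AUC_ev/D_ev)/(AUC_iv/D_iv) = (1765.8755/100)/(5376.838/50) = 17.658755/107.53676 = 0.1642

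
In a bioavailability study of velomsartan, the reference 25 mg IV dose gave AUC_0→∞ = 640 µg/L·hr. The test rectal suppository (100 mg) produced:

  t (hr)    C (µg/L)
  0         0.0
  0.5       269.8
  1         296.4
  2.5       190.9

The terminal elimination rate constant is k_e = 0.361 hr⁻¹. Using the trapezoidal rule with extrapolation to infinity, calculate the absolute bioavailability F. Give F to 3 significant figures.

Trapezoidal AUC_0→2.5 (rectal suppository):
  [0→0.5]: (0.0+269.8)/2 × 0.5 = 67.45
  [0.5→1]: (269.8+296.4)/2 × 0.5 = 141.55
  [1→2.5]: (296.4+190.9)/2 × 1.5 = 365.475
  Sum = 574.475 µg/L·hr
Tail: C_last/k_e = 190.9/0.361 = 528.809
AUC_0→∞ (rectal suppository) = 574.475 + 528.809 = 1103.284 µg/L·hr
F = (AUC_ev/D_ev)/(AUC_iv/D_iv) = (1103.284/100)/(640/25) = 11.03284/25.6 = 0.4310

F = 0.431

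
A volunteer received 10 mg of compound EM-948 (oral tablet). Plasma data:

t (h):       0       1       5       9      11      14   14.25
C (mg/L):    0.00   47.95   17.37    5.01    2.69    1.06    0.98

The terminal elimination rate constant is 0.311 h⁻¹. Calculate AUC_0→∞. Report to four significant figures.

Trapezoidal AUC_0→14.25:
  [0→1]: (0.00+47.95)/2 × 1 = 23.975
  [1→5]: (47.95+17.37)/2 × 4 = 130.64
  [5→9]: (17.37+5.01)/2 × 4 = 44.76
  [9→11]: (5.01+2.69)/2 × 2 = 7.7
  [11→14]: (2.69+1.06)/2 × 3 = 5.625
  [14→14.25]: (1.06+0.98)/2 × 0.25 = 0.255
  Sum = 212.955 mg/L·h
Extrapolated tail: C_last / k_e = 0.98 / 0.311 = 3.151
AUC_0→∞ = 212.955 + 3.151 = 216.106 mg/L·h

AUC = 216.1 mg/L·h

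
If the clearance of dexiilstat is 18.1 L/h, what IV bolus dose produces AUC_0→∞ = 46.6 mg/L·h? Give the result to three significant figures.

Dose_iv = CL × AUC_0→∞
     = 18.1 × 46.6 = 843.46 mg

Dose = 843 mg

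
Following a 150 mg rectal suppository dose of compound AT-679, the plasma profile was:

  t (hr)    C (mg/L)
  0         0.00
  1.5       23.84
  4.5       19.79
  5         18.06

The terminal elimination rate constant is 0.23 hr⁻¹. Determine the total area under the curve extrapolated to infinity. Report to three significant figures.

Trapezoidal AUC_0→5:
  [0→1.5]: (0.00+23.84)/2 × 1.5 = 17.88
  [1.5→4.5]: (23.84+19.79)/2 × 3 = 65.445
  [4.5→5]: (19.79+18.06)/2 × 0.5 = 9.4625
  Sum = 92.7875 mg/L·hr
Extrapolated tail: C_last / k_e = 18.06 / 0.23 = 78.522
AUC_0→∞ = 92.7875 + 78.522 = 171.3095 mg/L·hr

AUC = 171 mg/L·hr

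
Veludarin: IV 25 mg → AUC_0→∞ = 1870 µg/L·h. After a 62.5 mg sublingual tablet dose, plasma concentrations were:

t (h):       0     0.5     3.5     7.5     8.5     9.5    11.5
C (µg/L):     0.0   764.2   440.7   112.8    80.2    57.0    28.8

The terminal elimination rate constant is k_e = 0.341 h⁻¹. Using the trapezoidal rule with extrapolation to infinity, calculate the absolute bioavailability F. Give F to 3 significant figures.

Trapezoidal AUC_0→11.5 (sublingual tablet):
  [0→0.5]: (0.0+764.2)/2 × 0.5 = 191.05
  [0.5→3.5]: (764.2+440.7)/2 × 3 = 1807.35
  [3.5→7.5]: (440.7+112.8)/2 × 4 = 1107.0
  [7.5→8.5]: (112.8+80.2)/2 × 1 = 96.5
  [8.5→9.5]: (80.2+57.0)/2 × 1 = 68.6
  [9.5→11.5]: (57.0+28.8)/2 × 2 = 85.8
  Sum = 3356.3 µg/L·h
Tail: C_last/k_e = 28.8/0.341 = 84.457
AUC_0→∞ (sublingual tablet) = 3356.3 + 84.457 = 3440.757 µg/L·h
F = (AUC_ev/D_ev)/(AUC_iv/D_iv) = (3440.757/62.5)/(1870/25) = 55.052112/74.8 = 0.7360

F = 0.736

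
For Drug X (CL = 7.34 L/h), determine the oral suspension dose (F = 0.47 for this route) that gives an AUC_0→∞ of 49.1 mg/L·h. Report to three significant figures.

Dose = CL × AUC_0→∞ / F
     = 7.34 × 49.1 / 0.47 = 766.796 mg

Dose = 767 mg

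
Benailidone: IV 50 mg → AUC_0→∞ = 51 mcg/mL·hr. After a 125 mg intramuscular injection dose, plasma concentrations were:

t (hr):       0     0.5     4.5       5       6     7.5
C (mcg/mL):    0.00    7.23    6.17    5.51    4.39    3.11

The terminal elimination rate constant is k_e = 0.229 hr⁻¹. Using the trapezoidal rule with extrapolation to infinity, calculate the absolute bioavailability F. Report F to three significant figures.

Trapezoidal AUC_0→7.5 (intramuscular injection):
  [0→0.5]: (0.00+7.23)/2 × 0.5 = 1.8075
  [0.5→4.5]: (7.23+6.17)/2 × 4 = 26.8
  [4.5→5]: (6.17+5.51)/2 × 0.5 = 2.92
  [5→6]: (5.51+4.39)/2 × 1 = 4.95
  [6→7.5]: (4.39+3.11)/2 × 1.5 = 5.625
  Sum = 42.1025 mcg/mL·hr
Tail: C_last/k_e = 3.11/0.229 = 13.581
AUC_0→∞ (intramuscular injection) = 42.1025 + 13.581 = 55.6835 mcg/mL·hr
F = (AUC_ev/D_ev)/(AUC_iv/D_iv) = (55.6835/125)/(51/50) = 0.445468/1.02 = 0.4367

F = 0.437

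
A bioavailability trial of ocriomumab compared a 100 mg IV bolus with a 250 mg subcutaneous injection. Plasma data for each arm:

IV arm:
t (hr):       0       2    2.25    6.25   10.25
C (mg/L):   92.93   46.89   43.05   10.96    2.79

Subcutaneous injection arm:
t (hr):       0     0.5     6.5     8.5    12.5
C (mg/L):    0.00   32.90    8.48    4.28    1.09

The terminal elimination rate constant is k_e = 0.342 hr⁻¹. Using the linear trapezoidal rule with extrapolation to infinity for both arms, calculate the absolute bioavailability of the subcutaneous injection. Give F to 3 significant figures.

Trapezoidal AUC_0→10.25 (IV):
  [0→2]: (92.93+46.89)/2 × 2 = 139.82
  [2→2.25]: (46.89+43.05)/2 × 0.25 = 11.2425
  [2.25→6.25]: (43.05+10.96)/2 × 4 = 108.02
  [6.25→10.25]: (10.96+2.79)/2 × 4 = 27.5
  Sum = 286.5825 mg/L·hr
IV tail: 2.79/0.342 = 8.158; AUC_iv,0→∞ = 286.5825 + 8.158 = 294.7405 mg/L·hr
Trapezoidal AUC_0→12.5 (subcutaneous injection):
  [0→0.5]: (0.00+32.90)/2 × 0.5 = 8.225
  [0.5→6.5]: (32.90+8.48)/2 × 6 = 124.14
  [6.5→8.5]: (8.48+4.28)/2 × 2 = 12.76
  [8.5→12.5]: (4.28+1.09)/2 × 4 = 10.74
  Sum = 155.865 mg/L·hr
subcutaneous injection tail: 1.09/0.342 = 3.187; AUC_ev,0→∞ = 155.865 + 3.187 = 159.052 mg/L·hr
F = (AUC_ev/D_ev)/(AUC_iv/D_iv) = (159.052/250)/(294.7405/100) = 0.636208/2.947405 = 0.2159

F = 0.216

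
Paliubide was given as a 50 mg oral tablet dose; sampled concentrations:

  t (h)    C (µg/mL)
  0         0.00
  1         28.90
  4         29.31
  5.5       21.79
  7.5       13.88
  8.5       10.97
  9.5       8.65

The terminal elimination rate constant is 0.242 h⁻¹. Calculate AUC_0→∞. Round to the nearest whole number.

Trapezoidal AUC_0→9.5:
  [0→1]: (0.00+28.90)/2 × 1 = 14.45
  [1→4]: (28.90+29.31)/2 × 3 = 87.315
  [4→5.5]: (29.31+21.79)/2 × 1.5 = 38.325
  [5.5→7.5]: (21.79+13.88)/2 × 2 = 35.67
  [7.5→8.5]: (13.88+10.97)/2 × 1 = 12.425
  [8.5→9.5]: (10.97+8.65)/2 × 1 = 9.81
  Sum = 197.995 µg/mL·h
Extrapolated tail: C_last / k_e = 8.65 / 0.242 = 35.744
AUC_0→∞ = 197.995 + 35.744 = 233.739 µg/mL·h

AUC = 234 µg/mL·h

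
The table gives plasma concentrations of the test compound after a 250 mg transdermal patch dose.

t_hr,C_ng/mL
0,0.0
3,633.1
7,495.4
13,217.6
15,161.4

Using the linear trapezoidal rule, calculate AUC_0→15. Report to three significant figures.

Trapezoidal AUC_0→15:
  [0→3]: (0.0+633.1)/2 × 3 = 949.65
  [3→7]: (633.1+495.4)/2 × 4 = 2257.0
  [7→13]: (495.4+217.6)/2 × 6 = 2139.0
  [13→15]: (217.6+161.4)/2 × 2 = 379.0
  Sum = 5724.65 ng/mL·hr

AUC = 5720 ng/mL·hr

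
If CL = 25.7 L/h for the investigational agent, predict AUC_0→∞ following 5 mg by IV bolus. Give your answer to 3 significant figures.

AUC_0→∞ = Dose_iv / CL
        = 5 / 25.7 = 0.194553 mg/L·h

AUC = 0.195 mg/L·h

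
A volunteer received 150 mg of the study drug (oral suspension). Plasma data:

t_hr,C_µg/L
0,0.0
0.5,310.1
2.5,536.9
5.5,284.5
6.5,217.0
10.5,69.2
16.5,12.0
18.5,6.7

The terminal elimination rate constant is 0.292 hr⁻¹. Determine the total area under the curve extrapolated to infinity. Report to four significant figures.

Trapezoidal AUC_0→18.5:
  [0→0.5]: (0.0+310.1)/2 × 0.5 = 77.525
  [0.5→2.5]: (310.1+536.9)/2 × 2 = 847.0
  [2.5→5.5]: (536.9+284.5)/2 × 3 = 1232.1
  [5.5→6.5]: (284.5+217.0)/2 × 1 = 250.75
  [6.5→10.5]: (217.0+69.2)/2 × 4 = 572.4
  [10.5→16.5]: (69.2+12.0)/2 × 6 = 243.6
  [16.5→18.5]: (12.0+6.7)/2 × 2 = 18.7
  Sum = 3242.075 µg/L·hr
Extrapolated tail: C_last / k_e = 6.7 / 0.292 = 22.945
AUC_0→∞ = 3242.075 + 22.945 = 3265.02 µg/L·hr

AUC = 3265 µg/L·hr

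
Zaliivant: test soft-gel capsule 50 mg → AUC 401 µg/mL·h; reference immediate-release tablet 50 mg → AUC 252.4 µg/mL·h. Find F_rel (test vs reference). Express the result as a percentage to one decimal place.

F_rel = 158.9%

F_rel = (AUC_test/D_test) / (AUC_ref/D_ref)
      = (401/50) / (252.4/50)
      = 8.02 / 5.048 = 1.5887 = 158.87%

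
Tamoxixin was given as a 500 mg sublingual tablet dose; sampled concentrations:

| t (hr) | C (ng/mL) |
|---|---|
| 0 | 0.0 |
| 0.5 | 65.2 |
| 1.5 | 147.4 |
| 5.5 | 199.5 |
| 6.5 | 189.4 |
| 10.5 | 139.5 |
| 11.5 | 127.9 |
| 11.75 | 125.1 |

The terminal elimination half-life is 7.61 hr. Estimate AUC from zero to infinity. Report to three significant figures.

Trapezoidal AUC_0→11.75:
  [0→0.5]: (0.0+65.2)/2 × 0.5 = 16.3
  [0.5→1.5]: (65.2+147.4)/2 × 1 = 106.3
  [1.5→5.5]: (147.4+199.5)/2 × 4 = 693.8
  [5.5→6.5]: (199.5+189.4)/2 × 1 = 194.45
  [6.5→10.5]: (189.4+139.5)/2 × 4 = 657.8
  [10.5→11.5]: (139.5+127.9)/2 × 1 = 133.7
  [11.5→11.75]: (127.9+125.1)/2 × 0.25 = 31.625
  Sum = 1833.975 ng/mL·hr
k_e = ln2 / t½ = 0.693147 / 7.61 = 0.0911 hr^-1
Extrapolated tail: C_last / k_e = 125.1 / 0.0911 = 1373.216
AUC_0→∞ = 1833.975 + 1373.216 = 3207.191 ng/mL·hr

AUC = 3210 ng/mL·hr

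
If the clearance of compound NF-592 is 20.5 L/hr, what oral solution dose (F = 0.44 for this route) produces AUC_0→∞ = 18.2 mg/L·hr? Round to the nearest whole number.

Dose = 848 mg

Dose = CL × AUC_0→∞ / F
     = 20.5 × 18.2 / 0.44 = 847.955 mg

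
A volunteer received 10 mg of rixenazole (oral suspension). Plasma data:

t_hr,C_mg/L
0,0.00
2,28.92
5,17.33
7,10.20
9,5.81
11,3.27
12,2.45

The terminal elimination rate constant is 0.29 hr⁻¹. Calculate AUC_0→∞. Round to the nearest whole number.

Trapezoidal AUC_0→12:
  [0→2]: (0.00+28.92)/2 × 2 = 28.92
  [2→5]: (28.92+17.33)/2 × 3 = 69.375
  [5→7]: (17.33+10.20)/2 × 2 = 27.53
  [7→9]: (10.20+5.81)/2 × 2 = 16.01
  [9→11]: (5.81+3.27)/2 × 2 = 9.08
  [11→12]: (3.27+2.45)/2 × 1 = 2.86
  Sum = 153.775 mg/L·hr
Extrapolated tail: C_last / k_e = 2.45 / 0.29 = 8.448
AUC_0→∞ = 153.775 + 8.448 = 162.223 mg/L·hr

AUC = 162 mg/L·hr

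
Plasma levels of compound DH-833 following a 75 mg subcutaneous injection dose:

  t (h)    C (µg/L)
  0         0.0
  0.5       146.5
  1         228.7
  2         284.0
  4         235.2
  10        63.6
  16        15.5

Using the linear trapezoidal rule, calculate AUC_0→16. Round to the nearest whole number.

Trapezoidal AUC_0→16:
  [0→0.5]: (0.0+146.5)/2 × 0.5 = 36.625
  [0.5→1]: (146.5+228.7)/2 × 0.5 = 93.8
  [1→2]: (228.7+284.0)/2 × 1 = 256.35
  [2→4]: (284.0+235.2)/2 × 2 = 519.2
  [4→10]: (235.2+63.6)/2 × 6 = 896.4
  [10→16]: (63.6+15.5)/2 × 6 = 237.3
  Sum = 2039.675 µg/L·h

AUC = 2040 µg/L·h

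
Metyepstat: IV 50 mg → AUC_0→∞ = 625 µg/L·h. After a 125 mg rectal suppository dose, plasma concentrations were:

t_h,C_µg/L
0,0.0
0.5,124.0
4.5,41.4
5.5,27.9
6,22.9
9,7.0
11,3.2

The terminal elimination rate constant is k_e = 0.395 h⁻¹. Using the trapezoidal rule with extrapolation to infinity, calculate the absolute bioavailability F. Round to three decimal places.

Trapezoidal AUC_0→11 (rectal suppository):
  [0→0.5]: (0.0+124.0)/2 × 0.5 = 31.0
  [0.5→4.5]: (124.0+41.4)/2 × 4 = 330.8
  [4.5→5.5]: (41.4+27.9)/2 × 1 = 34.65
  [5.5→6]: (27.9+22.9)/2 × 0.5 = 12.7
  [6→9]: (22.9+7.0)/2 × 3 = 44.85
  [9→11]: (7.0+3.2)/2 × 2 = 10.2
  Sum = 464.2 µg/L·h
Tail: C_last/k_e = 3.2/0.395 = 8.101
AUC_0→∞ (rectal suppository) = 464.2 + 8.101 = 472.301 µg/L·h
F = (AUC_ev/D_ev)/(AUC_iv/D_iv) = (472.301/125)/(625/50) = 3.778408/12.5 = 0.3023

F = 0.302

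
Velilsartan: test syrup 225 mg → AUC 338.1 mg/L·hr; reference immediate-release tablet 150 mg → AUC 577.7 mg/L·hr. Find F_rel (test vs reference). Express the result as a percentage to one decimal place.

F_rel = 39.0%

F_rel = (AUC_test/D_test) / (AUC_ref/D_ref)
      = (338.1/225) / (577.7/150)
      = 1.50267 / 3.85133 = 0.3902 = 39.02%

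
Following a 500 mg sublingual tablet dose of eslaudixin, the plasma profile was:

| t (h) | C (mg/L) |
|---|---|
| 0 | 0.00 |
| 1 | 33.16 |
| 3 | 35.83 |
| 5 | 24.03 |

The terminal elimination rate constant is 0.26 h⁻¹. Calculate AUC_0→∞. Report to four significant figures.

AUC = 237.9 mg/L·h

Trapezoidal AUC_0→5:
  [0→1]: (0.00+33.16)/2 × 1 = 16.58
  [1→3]: (33.16+35.83)/2 × 2 = 68.99
  [3→5]: (35.83+24.03)/2 × 2 = 59.86
  Sum = 145.43 mg/L·h
Extrapolated tail: C_last / k_e = 24.03 / 0.26 = 92.423
AUC_0→∞ = 145.43 + 92.423 = 237.853 mg/L·h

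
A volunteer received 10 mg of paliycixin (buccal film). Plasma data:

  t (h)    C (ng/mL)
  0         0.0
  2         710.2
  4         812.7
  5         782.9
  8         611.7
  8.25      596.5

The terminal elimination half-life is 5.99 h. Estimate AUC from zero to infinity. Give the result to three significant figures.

Trapezoidal AUC_0→8.25:
  [0→2]: (0.0+710.2)/2 × 2 = 710.2
  [2→4]: (710.2+812.7)/2 × 2 = 1522.9
  [4→5]: (812.7+782.9)/2 × 1 = 797.8
  [5→8]: (782.9+611.7)/2 × 3 = 2091.9
  [8→8.25]: (611.7+596.5)/2 × 0.25 = 151.025
  Sum = 5273.825 ng/mL·h
k_e = ln2 / t½ = 0.693147 / 5.99 = 0.1157 h^-1
Extrapolated tail: C_last / k_e = 596.5 / 0.1157 = 5155.575
AUC_0→∞ = 5273.825 + 5155.575 = 10429.4 ng/mL·h

AUC = 10400 ng/mL·h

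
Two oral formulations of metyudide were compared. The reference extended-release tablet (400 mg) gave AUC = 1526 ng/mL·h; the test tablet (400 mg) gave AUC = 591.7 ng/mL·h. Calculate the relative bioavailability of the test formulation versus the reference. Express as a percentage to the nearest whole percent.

F_rel = 39%

F_rel = (AUC_test/D_test) / (AUC_ref/D_ref)
      = (591.7/400) / (1526/400)
      = 1.47925 / 3.815 = 0.3877 = 38.77%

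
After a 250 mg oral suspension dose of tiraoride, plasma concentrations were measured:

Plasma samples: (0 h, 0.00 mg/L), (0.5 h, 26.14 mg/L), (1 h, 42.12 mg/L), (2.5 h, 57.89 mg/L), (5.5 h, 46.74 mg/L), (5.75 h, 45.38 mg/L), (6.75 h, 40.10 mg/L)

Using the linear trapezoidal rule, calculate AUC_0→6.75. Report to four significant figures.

AUC = 309.8 mg/L·h

Trapezoidal AUC_0→6.75:
  [0→0.5]: (0.00+26.14)/2 × 0.5 = 6.535
  [0.5→1]: (26.14+42.12)/2 × 0.5 = 17.065
  [1→2.5]: (42.12+57.89)/2 × 1.5 = 75.0075
  [2.5→5.5]: (57.89+46.74)/2 × 3 = 156.945
  [5.5→5.75]: (46.74+45.38)/2 × 0.25 = 11.515
  [5.75→6.75]: (45.38+40.10)/2 × 1 = 42.74
  Sum = 309.8075 mg/L·h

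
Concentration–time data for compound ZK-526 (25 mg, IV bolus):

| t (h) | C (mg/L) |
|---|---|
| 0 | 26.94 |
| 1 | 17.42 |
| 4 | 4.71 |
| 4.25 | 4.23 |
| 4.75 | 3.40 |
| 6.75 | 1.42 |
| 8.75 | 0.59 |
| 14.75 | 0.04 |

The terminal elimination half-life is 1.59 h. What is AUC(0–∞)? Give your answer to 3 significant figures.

AUC = 67.2 mg/L·h

Trapezoidal AUC_0→14.75:
  [0→1]: (26.94+17.42)/2 × 1 = 22.18
  [1→4]: (17.42+4.71)/2 × 3 = 33.195
  [4→4.25]: (4.71+4.23)/2 × 0.25 = 1.1175
  [4.25→4.75]: (4.23+3.40)/2 × 0.5 = 1.9075
  [4.75→6.75]: (3.40+1.42)/2 × 2 = 4.82
  [6.75→8.75]: (1.42+0.59)/2 × 2 = 2.01
  [8.75→14.75]: (0.59+0.04)/2 × 6 = 1.89
  Sum = 67.12 mg/L·h
k_e = ln2 / t½ = 0.693147 / 1.59 = 0.4359 h^-1
Extrapolated tail: C_last / k_e = 0.04 / 0.4359 = 0.092
AUC_0→∞ = 67.12 + 0.092 = 67.212 mg/L·h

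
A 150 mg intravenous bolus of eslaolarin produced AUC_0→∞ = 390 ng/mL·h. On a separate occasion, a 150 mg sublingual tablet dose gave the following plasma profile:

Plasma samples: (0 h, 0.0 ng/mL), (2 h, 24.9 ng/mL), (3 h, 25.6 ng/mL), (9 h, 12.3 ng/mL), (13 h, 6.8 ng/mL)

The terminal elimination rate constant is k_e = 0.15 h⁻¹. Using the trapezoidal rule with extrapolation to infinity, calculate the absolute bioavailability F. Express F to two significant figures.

F = 0.63

Trapezoidal AUC_0→13 (sublingual tablet):
  [0→2]: (0.0+24.9)/2 × 2 = 24.9
  [2→3]: (24.9+25.6)/2 × 1 = 25.25
  [3→9]: (25.6+12.3)/2 × 6 = 113.7
  [9→13]: (12.3+6.8)/2 × 4 = 38.2
  Sum = 202.05 ng/mL·h
Tail: C_last/k_e = 6.8/0.15 = 45.333
AUC_0→∞ (sublingual tablet) = 202.05 + 45.333 = 247.383 ng/mL·h
F = (AUC_ev/D_ev)/(AUC_iv/D_iv) = (247.383/150)/(390/150) = 1.64922/2.6 = 0.6343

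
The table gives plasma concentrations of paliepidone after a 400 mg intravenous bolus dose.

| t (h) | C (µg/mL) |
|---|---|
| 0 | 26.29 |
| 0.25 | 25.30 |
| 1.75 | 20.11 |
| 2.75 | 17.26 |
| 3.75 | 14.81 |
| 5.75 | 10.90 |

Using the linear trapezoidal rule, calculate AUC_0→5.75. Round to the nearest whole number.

AUC = 101 µg/mL·h

Trapezoidal AUC_0→5.75:
  [0→0.25]: (26.29+25.30)/2 × 0.25 = 6.44875
  [0.25→1.75]: (25.30+20.11)/2 × 1.5 = 34.0575
  [1.75→2.75]: (20.11+17.26)/2 × 1 = 18.685
  [2.75→3.75]: (17.26+14.81)/2 × 1 = 16.035
  [3.75→5.75]: (14.81+10.90)/2 × 2 = 25.71
  Sum = 100.93625 µg/mL·h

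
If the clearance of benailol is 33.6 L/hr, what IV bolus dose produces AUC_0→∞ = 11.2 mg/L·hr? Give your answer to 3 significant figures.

Dose = 376 mg

Dose_iv = CL × AUC_0→∞
     = 33.6 × 11.2 = 376.32 mg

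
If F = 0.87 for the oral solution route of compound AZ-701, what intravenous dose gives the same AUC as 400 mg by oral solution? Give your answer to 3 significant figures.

Systemic exposure from an extravascular dose = F × D_ev, so the equivalent IV dose is F × D_ev.
D_iv = F × D_ev = 0.87 × 400 = 348 mg

D_iv = 348 mg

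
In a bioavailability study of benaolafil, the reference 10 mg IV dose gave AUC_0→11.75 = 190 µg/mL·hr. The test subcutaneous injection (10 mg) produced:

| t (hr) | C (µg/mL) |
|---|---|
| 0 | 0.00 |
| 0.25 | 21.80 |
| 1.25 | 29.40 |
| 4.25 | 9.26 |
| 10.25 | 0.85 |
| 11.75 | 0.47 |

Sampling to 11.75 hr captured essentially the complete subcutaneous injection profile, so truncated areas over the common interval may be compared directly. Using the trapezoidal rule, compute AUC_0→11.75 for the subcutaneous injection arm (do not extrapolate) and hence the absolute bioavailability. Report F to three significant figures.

F = 0.619

Trapezoidal AUC_0→11.75 (subcutaneous injection):
  [0→0.25]: (0.00+21.80)/2 × 0.25 = 2.725
  [0.25→1.25]: (21.80+29.40)/2 × 1 = 25.6
  [1.25→4.25]: (29.40+9.26)/2 × 3 = 57.99
  [4.25→10.25]: (9.26+0.85)/2 × 6 = 30.33
  [10.25→11.75]: (0.85+0.47)/2 × 1.5 = 0.99
  Sum = 117.635 µg/mL·hr
F = (AUC_ev/D_ev)/(AUC_iv/D_iv) = (117.635/10)/(190/10) = 11.7635/19 = 0.6191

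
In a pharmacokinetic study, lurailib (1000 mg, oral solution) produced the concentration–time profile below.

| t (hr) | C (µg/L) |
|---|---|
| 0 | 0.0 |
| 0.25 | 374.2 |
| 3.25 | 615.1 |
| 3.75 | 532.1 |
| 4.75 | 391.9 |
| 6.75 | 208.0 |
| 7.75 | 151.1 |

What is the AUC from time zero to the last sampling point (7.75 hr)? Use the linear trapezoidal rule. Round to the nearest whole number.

Trapezoidal AUC_0→7.75:
  [0→0.25]: (0.0+374.2)/2 × 0.25 = 46.775
  [0.25→3.25]: (374.2+615.1)/2 × 3 = 1483.95
  [3.25→3.75]: (615.1+532.1)/2 × 0.5 = 286.8
  [3.75→4.75]: (532.1+391.9)/2 × 1 = 462.0
  [4.75→6.75]: (391.9+208.0)/2 × 2 = 599.9
  [6.75→7.75]: (208.0+151.1)/2 × 1 = 179.55
  Sum = 3058.975 µg/L·hr

AUC = 3059 µg/L·hr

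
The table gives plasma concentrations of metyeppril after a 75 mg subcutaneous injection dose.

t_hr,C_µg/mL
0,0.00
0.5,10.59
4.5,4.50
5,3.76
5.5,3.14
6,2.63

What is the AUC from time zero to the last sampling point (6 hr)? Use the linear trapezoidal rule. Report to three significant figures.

AUC = 38.1 µg/mL·hr

Trapezoidal AUC_0→6:
  [0→0.5]: (0.00+10.59)/2 × 0.5 = 2.6475
  [0.5→4.5]: (10.59+4.50)/2 × 4 = 30.18
  [4.5→5]: (4.50+3.76)/2 × 0.5 = 2.065
  [5→5.5]: (3.76+3.14)/2 × 0.5 = 1.725
  [5.5→6]: (3.14+2.63)/2 × 0.5 = 1.4425
  Sum = 38.06 µg/mL·hr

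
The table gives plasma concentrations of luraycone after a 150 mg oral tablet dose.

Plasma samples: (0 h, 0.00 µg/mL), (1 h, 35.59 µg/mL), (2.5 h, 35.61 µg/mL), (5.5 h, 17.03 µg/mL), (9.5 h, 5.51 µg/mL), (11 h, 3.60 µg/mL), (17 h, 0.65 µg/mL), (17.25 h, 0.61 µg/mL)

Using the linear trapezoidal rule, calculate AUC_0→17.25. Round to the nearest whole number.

Trapezoidal AUC_0→17.25:
  [0→1]: (0.00+35.59)/2 × 1 = 17.795
  [1→2.5]: (35.59+35.61)/2 × 1.5 = 53.4
  [2.5→5.5]: (35.61+17.03)/2 × 3 = 78.96
  [5.5→9.5]: (17.03+5.51)/2 × 4 = 45.08
  [9.5→11]: (5.51+3.60)/2 × 1.5 = 6.8325
  [11→17]: (3.60+0.65)/2 × 6 = 12.75
  [17→17.25]: (0.65+0.61)/2 × 0.25 = 0.1575
  Sum = 214.975 µg/mL·h

AUC = 215 µg/mL·h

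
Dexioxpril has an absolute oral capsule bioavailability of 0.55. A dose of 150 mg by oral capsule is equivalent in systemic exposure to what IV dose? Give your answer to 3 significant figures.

Systemic exposure from an extravascular dose = F × D_ev, so the equivalent IV dose is F × D_ev.
D_iv = F × D_ev = 0.55 × 150 = 82.5 mg

D_iv = 82.5 mg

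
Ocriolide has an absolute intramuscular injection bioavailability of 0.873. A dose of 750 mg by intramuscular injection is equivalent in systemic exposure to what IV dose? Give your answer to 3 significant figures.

D_iv = 655 mg

Systemic exposure from an extravascular dose = F × D_ev, so the equivalent IV dose is F × D_ev.
D_iv = F × D_ev = 0.873 × 750 = 654.75 mg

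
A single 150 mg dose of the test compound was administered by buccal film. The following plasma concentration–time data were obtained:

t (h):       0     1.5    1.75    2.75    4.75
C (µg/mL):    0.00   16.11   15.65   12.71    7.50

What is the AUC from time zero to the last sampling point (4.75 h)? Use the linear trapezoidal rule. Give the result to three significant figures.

AUC = 50.4 µg/mL·h

Trapezoidal AUC_0→4.75:
  [0→1.5]: (0.00+16.11)/2 × 1.5 = 12.0825
  [1.5→1.75]: (16.11+15.65)/2 × 0.25 = 3.97
  [1.75→2.75]: (15.65+12.71)/2 × 1 = 14.18
  [2.75→4.75]: (12.71+7.50)/2 × 2 = 20.21
  Sum = 50.4425 µg/mL·h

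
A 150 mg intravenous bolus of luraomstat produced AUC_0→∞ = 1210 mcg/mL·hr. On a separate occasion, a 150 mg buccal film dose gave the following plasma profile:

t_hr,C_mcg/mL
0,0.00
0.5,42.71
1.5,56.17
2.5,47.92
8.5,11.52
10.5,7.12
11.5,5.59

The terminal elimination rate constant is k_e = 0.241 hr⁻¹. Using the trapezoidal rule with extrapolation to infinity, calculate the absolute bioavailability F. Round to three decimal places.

Trapezoidal AUC_0→11.5 (buccal film):
  [0→0.5]: (0.00+42.71)/2 × 0.5 = 10.6775
  [0.5→1.5]: (42.71+56.17)/2 × 1 = 49.44
  [1.5→2.5]: (56.17+47.92)/2 × 1 = 52.045
  [2.5→8.5]: (47.92+11.52)/2 × 6 = 178.32
  [8.5→10.5]: (11.52+7.12)/2 × 2 = 18.64
  [10.5→11.5]: (7.12+5.59)/2 × 1 = 6.355
  Sum = 315.4775 mcg/mL·hr
Tail: C_last/k_e = 5.59/0.241 = 23.195
AUC_0→∞ (buccal film) = 315.4775 + 23.195 = 338.6725 mcg/mL·hr
F = (AUC_ev/D_ev)/(AUC_iv/D_iv) = (338.6725/150)/(1210/150) = 2.25782/8.06667 = 0.2799

F = 0.280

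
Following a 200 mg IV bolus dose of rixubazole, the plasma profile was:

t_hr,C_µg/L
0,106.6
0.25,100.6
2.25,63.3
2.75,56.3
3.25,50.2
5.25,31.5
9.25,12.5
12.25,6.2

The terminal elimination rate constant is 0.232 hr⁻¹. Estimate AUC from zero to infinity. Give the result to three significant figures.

AUC = 471 µg/L·hr

Trapezoidal AUC_0→12.25:
  [0→0.25]: (106.6+100.6)/2 × 0.25 = 25.9
  [0.25→2.25]: (100.6+63.3)/2 × 2 = 163.9
  [2.25→2.75]: (63.3+56.3)/2 × 0.5 = 29.9
  [2.75→3.25]: (56.3+50.2)/2 × 0.5 = 26.625
  [3.25→5.25]: (50.2+31.5)/2 × 2 = 81.7
  [5.25→9.25]: (31.5+12.5)/2 × 4 = 88.0
  [9.25→12.25]: (12.5+6.2)/2 × 3 = 28.05
  Sum = 444.075 µg/L·hr
Extrapolated tail: C_last / k_e = 6.2 / 0.232 = 26.724
AUC_0→∞ = 444.075 + 26.724 = 470.799 µg/L·hr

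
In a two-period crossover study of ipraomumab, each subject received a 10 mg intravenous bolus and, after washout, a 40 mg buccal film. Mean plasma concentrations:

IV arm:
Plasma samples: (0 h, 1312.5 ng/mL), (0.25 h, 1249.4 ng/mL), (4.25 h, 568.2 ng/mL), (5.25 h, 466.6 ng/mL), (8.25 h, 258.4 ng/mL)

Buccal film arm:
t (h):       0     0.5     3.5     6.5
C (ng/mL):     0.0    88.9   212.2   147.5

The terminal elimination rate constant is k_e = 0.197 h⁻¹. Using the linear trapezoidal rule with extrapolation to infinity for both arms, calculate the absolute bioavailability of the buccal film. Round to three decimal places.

Trapezoidal AUC_0→8.25 (IV):
  [0→0.25]: (1312.5+1249.4)/2 × 0.25 = 320.2375
  [0.25→4.25]: (1249.4+568.2)/2 × 4 = 3635.2
  [4.25→5.25]: (568.2+466.6)/2 × 1 = 517.4
  [5.25→8.25]: (466.6+258.4)/2 × 3 = 1087.5
  Sum = 5560.3375 ng/mL·h
IV tail: 258.4/0.197 = 1311.675; AUC_iv,0→∞ = 5560.3375 + 1311.675 = 6872.0125 ng/mL·h
Trapezoidal AUC_0→6.5 (buccal film):
  [0→0.5]: (0.0+88.9)/2 × 0.5 = 22.225
  [0.5→3.5]: (88.9+212.2)/2 × 3 = 451.65
  [3.5→6.5]: (212.2+147.5)/2 × 3 = 539.55
  Sum = 1013.425 ng/mL·h
buccal film tail: 147.5/0.197 = 748.731; AUC_ev,0→∞ = 1013.425 + 748.731 = 1762.156 ng/mL·h
F = (AUC_ev/D_ev)/(AUC_iv/D_iv) = (1762.156/40)/(6872.0125/10) = 44.0539/687.20125 = 0.0641

F = 0.064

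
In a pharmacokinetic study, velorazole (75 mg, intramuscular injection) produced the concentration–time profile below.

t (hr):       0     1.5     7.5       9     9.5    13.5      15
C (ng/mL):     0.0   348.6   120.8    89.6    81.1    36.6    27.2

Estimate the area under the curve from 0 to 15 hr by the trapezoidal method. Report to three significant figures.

Trapezoidal AUC_0→15:
  [0→1.5]: (0.0+348.6)/2 × 1.5 = 261.45
  [1.5→7.5]: (348.6+120.8)/2 × 6 = 1408.2
  [7.5→9]: (120.8+89.6)/2 × 1.5 = 157.8
  [9→9.5]: (89.6+81.1)/2 × 0.5 = 42.675
  [9.5→13.5]: (81.1+36.6)/2 × 4 = 235.4
  [13.5→15]: (36.6+27.2)/2 × 1.5 = 47.85
  Sum = 2153.375 ng/mL·hr

AUC = 2150 ng/mL·hr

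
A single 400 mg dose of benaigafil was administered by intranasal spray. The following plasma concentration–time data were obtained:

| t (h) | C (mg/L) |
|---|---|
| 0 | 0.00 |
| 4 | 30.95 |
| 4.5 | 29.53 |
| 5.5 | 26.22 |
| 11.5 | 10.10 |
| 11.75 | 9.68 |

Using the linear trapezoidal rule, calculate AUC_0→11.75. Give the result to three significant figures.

AUC = 216 mg/L·h

Trapezoidal AUC_0→11.75:
  [0→4]: (0.00+30.95)/2 × 4 = 61.9
  [4→4.5]: (30.95+29.53)/2 × 0.5 = 15.12
  [4.5→5.5]: (29.53+26.22)/2 × 1 = 27.875
  [5.5→11.5]: (26.22+10.10)/2 × 6 = 108.96
  [11.5→11.75]: (10.10+9.68)/2 × 0.25 = 2.4725
  Sum = 216.3275 mg/L·h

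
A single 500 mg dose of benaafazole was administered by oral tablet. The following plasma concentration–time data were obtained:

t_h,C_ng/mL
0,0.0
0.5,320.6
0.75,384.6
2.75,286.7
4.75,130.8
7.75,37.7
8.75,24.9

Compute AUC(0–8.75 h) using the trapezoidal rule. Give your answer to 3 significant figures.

AUC = 1540 ng/mL·h

Trapezoidal AUC_0→8.75:
  [0→0.5]: (0.0+320.6)/2 × 0.5 = 80.15
  [0.5→0.75]: (320.6+384.6)/2 × 0.25 = 88.15
  [0.75→2.75]: (384.6+286.7)/2 × 2 = 671.3
  [2.75→4.75]: (286.7+130.8)/2 × 2 = 417.5
  [4.75→7.75]: (130.8+37.7)/2 × 3 = 252.75
  [7.75→8.75]: (37.7+24.9)/2 × 1 = 31.3
  Sum = 1541.15 ng/mL·h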